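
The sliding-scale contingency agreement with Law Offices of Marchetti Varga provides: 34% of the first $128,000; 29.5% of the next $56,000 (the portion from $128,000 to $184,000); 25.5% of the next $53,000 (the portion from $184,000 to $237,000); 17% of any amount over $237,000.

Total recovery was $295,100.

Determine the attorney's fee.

$83,432.00

First $128,000 at 34% = $43,520.00
Next $56,000 at 29.5% = $16,520.00
Next $53,000 at 25.5% = $13,515.00
Remaining $58,100 at 17% = $9,877.00
Fee: $43,520.00 + $16,520.00 + $13,515.00 + $9,877.00 = $83,432.00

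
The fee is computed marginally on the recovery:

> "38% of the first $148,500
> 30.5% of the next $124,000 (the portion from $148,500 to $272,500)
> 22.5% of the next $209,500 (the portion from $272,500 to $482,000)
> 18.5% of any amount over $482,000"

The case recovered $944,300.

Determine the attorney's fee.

$226,913.00

First $148,500 at 38% = $56,430.00
Next $124,000 at 30.5% = $37,820.00
Next $209,500 at 22.5% = $47,137.50
Remaining $462,300 at 18.5% = $85,525.50
Fee: $56,430.00 + $37,820.00 + $47,137.50 + $85,525.50 = $226,913.00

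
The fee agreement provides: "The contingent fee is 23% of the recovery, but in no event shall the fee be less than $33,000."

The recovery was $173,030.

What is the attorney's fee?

$39,796.90

23% of $173,030 = $39,796.90
That exceeds the $33,000 minimum.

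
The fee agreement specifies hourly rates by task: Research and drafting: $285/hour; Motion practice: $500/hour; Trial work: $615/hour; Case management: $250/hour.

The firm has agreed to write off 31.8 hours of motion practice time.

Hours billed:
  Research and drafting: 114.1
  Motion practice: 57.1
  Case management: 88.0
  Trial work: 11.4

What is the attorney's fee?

$74,179.50

Research and drafting: 114.1 × $285 = $32,518.50
Motion practice: 57.1 × $500 = $28,550.00
Trial work: 11.4 × $615 = $7,011.00
Case management: 88.0 × $250 = $22,000.00
Subtotal: $90,079.50
Write-off: 31.8 × $500 = $15,900.00
Total: $90,079.50 − $15,900.00 = $74,179.50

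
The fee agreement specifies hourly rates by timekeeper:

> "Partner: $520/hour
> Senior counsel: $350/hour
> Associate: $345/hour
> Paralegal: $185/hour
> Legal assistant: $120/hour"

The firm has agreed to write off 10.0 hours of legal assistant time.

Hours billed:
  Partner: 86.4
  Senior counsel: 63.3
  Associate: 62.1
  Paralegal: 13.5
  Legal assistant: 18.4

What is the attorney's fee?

$92,013.00

Partner: 86.4 × $520 = $44,928.00
Senior counsel: 63.3 × $350 = $22,155.00
Associate: 62.1 × $345 = $21,424.50
Paralegal: 13.5 × $185 = $2,497.50
Legal assistant: 18.4 × $120 = $2,208.00
Subtotal: $93,213.00
Write-off: 10.0 × $120 = $1,200.00
Total: $93,213.00 − $1,200.00 = $92,013.00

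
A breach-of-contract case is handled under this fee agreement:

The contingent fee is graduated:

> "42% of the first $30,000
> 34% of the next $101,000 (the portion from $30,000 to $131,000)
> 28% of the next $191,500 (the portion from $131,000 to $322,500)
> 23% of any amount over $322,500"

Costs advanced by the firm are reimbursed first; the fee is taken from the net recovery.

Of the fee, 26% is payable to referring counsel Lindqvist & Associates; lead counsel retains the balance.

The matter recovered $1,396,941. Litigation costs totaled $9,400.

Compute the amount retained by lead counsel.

$255,684.38

Fee base (net of costs): $1,396,941 − $9,400 = $1,387,541
First $30,000 at 42% = $12,600.00
Next $101,000 at 34% = $34,340.00
Next $191,500 at 28% = $53,620.00
Remaining $1,065,041 at 23% = $244,959.43
Fee: $12,600.00 + $34,340.00 + $53,620.00 + $244,959.43 = $345,519.43
Referral share: 26% of $345,519.43 = $89,835.05; lead counsel retains $345,519.43 − $89,835.05 = $255,684.38.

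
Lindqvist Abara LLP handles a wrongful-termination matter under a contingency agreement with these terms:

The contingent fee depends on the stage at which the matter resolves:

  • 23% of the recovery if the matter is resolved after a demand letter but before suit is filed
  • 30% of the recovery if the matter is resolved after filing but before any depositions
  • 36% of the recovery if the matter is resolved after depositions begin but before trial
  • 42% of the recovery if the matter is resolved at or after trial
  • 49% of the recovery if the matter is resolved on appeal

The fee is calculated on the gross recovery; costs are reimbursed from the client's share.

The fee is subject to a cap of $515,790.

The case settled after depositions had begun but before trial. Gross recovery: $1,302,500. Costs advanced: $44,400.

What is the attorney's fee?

$468,900.00

Fee base is the gross recovery, $1,302,500; costs are reimbursed separately.
The matter settled after depositions had begun but before trial, so the 36% rate applies.
$1,302,500 × 36% = $468,900.00
$468,900.00 is under the $515,790 cap.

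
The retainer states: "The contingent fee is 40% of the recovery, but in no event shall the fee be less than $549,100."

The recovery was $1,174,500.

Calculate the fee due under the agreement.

40% of $1,174,500 = $469,800.00
That is below the $549,100 minimum, so the minimum applies.

$549,100.00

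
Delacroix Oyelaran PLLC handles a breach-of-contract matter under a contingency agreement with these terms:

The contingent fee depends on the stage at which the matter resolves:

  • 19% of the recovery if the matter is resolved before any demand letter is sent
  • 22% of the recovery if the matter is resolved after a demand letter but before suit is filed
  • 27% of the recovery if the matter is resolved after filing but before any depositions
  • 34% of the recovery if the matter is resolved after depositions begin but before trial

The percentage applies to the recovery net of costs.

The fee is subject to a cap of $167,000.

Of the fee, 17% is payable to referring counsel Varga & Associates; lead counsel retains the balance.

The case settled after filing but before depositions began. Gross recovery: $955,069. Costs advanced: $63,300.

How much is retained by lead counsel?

$138,610.00

Fee base (net of costs): $955,069 − $63,300 = $891,769
The matter settled after filing but before depositions began, so the 27% rate applies.
$891,769 × 27% = $240,777.63
$240,777.63 exceeds the $167,000 cap, so the fee is capped at $167,000.00.
Referral share: 17% of $167,000.00 = $28,390.00; lead counsel retains $167,000.00 − $28,390.00 = $138,610.00.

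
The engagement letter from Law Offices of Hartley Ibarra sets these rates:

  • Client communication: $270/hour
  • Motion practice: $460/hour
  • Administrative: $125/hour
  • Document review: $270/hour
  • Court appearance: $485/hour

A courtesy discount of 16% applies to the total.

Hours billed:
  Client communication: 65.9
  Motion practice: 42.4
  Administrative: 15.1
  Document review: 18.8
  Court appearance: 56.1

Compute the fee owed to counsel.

Client communication: 65.9 × $270 = $17,793.00
Motion practice: 42.4 × $460 = $19,504.00
Administrative: 15.1 × $125 = $1,887.50
Document review: 18.8 × $270 = $5,076.00
Court appearance: 56.1 × $485 = $27,208.50
Subtotal: $71,469.00
Less 16% discount: −$11,435.04
Total: $71,469.00 − $11,435.04 = $60,033.96

$60,033.96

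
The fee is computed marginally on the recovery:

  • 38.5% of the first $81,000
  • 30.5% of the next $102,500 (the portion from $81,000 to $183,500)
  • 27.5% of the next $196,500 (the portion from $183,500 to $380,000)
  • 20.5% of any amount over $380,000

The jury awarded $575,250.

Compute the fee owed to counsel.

$156,511.25

First $81,000 at 38.5% = $31,185.00
Next $102,500 at 30.5% = $31,262.50
Next $196,500 at 27.5% = $54,037.50
Remaining $195,250 at 20.5% = $40,026.25
Fee: $31,185.00 + $31,262.50 + $54,037.50 + $40,026.25 = $156,511.25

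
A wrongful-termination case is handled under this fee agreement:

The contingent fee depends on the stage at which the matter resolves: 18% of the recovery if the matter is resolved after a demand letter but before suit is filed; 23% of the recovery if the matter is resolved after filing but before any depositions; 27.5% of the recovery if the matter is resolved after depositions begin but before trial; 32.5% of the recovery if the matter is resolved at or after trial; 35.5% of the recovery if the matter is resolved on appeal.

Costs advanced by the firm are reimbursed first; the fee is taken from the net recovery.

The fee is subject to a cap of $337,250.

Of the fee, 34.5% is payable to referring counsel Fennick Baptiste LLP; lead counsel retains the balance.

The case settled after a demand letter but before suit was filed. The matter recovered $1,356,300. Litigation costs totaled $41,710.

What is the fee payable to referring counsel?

Fee base (net of costs): $1,356,300 − $41,710 = $1,314,590
The matter settled after a demand letter but before suit was filed, so the 18% rate applies.
$1,314,590 × 18% = $236,626.20
$236,626.20 is under the $337,250 cap.
Referral share: 34.5% of $236,626.20 = $81,636.04; lead counsel retains $236,626.20 − $81,636.04 = $154,990.16.

$81,636.04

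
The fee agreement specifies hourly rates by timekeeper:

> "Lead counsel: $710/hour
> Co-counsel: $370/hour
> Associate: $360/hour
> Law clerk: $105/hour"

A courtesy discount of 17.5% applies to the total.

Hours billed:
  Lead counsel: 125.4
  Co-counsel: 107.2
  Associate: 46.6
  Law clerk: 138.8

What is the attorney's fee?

$132,039.60

Lead counsel: 125.4 × $710 = $89,034.00
Co-counsel: 107.2 × $370 = $39,664.00
Associate: 46.6 × $360 = $16,776.00
Law clerk: 138.8 × $105 = $14,574.00
Subtotal: $160,048.00
Less 17.5% discount: −$28,008.40
Total: $160,048.00 − $28,008.40 = $132,039.60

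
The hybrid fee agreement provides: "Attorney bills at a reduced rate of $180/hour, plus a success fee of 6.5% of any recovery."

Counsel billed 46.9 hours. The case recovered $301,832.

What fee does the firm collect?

Hourly: 46.9 × $180 = $8,442.00
Success fee: 6.5% of $301,832 = $19,619.08
Total: $8,442.00 + $19,619.08 = $28,061.08

$28,061.08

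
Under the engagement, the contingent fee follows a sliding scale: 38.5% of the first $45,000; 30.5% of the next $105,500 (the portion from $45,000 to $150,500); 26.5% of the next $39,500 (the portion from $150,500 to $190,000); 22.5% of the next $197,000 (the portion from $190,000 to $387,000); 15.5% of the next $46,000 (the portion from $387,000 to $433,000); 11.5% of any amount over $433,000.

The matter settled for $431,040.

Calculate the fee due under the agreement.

First $45,000 at 38.5% = $17,325.00
Next $105,500 at 30.5% = $32,177.50
Next $39,500 at 26.5% = $10,467.50
Next $197,000 at 22.5% = $44,325.00
Remaining $44,040 at 15.5% = $6,826.20
Fee: $17,325.00 + $32,177.50 + $10,467.50 + $44,325.00 + $6,826.20 = $111,121.20

$111,121.20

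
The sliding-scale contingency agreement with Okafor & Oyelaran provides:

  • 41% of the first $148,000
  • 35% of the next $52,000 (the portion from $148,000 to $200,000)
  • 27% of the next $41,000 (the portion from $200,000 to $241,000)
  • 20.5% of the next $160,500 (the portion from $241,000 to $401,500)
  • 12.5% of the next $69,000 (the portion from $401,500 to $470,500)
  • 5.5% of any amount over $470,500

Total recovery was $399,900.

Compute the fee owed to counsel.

First $148,000 at 41% = $60,680.00
Next $52,000 at 35% = $18,200.00
Next $41,000 at 27% = $11,070.00
Remaining $158,900 at 20.5% = $32,574.50
Fee: $60,680.00 + $18,200.00 + $11,070.00 + $32,574.50 = $122,524.50

$122,524.50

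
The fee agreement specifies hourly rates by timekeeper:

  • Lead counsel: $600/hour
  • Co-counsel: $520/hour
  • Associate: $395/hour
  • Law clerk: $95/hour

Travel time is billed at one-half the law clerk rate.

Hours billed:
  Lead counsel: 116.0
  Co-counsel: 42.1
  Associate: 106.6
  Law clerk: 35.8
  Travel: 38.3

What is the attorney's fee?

Lead counsel: 116.0 × $600 = $69,600.00
Co-counsel: 42.1 × $520 = $21,892.00
Associate: 106.6 × $395 = $42,107.00
Law clerk: 35.8 × $95 = $3,401.00
Subtotal: $69,600.00 + $21,892.00 + $42,107.00 + $3,401.00 = $137,000.00
Travel: 38.3 × ($95 ÷ 2) = 38.3 × $47.50 = $1,819.25
Total: $137,000.00 + $1,819.25 = $138,819.25

$138,819.25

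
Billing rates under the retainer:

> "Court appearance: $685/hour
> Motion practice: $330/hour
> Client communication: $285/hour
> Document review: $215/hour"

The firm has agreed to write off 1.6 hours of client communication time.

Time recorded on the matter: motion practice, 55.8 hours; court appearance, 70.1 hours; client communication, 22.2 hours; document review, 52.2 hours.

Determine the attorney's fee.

Court appearance: 70.1 × $685 = $48,018.50
Motion practice: 55.8 × $330 = $18,414.00
Client communication: 22.2 × $285 = $6,327.00
Document review: 52.2 × $215 = $11,223.00
Subtotal: $83,982.50
Write-off: 1.6 × $285 = $456.00
Total: $83,982.50 − $456.00 = $83,526.50

$83,526.50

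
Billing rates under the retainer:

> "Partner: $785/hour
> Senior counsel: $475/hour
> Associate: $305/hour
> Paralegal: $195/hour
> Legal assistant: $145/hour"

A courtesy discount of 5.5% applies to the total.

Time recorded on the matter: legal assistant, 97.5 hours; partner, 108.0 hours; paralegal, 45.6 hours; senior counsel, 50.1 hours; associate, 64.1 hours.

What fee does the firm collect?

Partner: 108.0 × $785 = $84,780.00
Senior counsel: 50.1 × $475 = $23,797.50
Associate: 64.1 × $305 = $19,550.50
Paralegal: 45.6 × $195 = $8,892.00
Legal assistant: 97.5 × $145 = $14,137.50
Subtotal: $151,157.50
Less 5.5% discount: −$8,313.66
Total: $151,157.50 − $8,313.66 = $142,843.84

$142,843.84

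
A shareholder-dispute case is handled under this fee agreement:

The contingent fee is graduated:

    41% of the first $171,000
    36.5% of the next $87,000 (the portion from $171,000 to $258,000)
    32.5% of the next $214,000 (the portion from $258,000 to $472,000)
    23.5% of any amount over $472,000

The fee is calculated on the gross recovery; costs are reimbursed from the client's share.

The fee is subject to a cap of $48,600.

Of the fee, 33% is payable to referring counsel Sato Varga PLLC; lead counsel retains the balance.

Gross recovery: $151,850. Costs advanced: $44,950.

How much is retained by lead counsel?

Fee base is the gross recovery, $151,850; costs are reimbursed separately.
First $151,850 at 41% = $62,258.50
$62,258.50 exceeds the $48,600 cap, so the fee is capped at $48,600.00.
Referral share: 33% of $48,600.00 = $16,038.00; lead counsel retains $48,600.00 − $16,038.00 = $32,562.00.

$32,562.00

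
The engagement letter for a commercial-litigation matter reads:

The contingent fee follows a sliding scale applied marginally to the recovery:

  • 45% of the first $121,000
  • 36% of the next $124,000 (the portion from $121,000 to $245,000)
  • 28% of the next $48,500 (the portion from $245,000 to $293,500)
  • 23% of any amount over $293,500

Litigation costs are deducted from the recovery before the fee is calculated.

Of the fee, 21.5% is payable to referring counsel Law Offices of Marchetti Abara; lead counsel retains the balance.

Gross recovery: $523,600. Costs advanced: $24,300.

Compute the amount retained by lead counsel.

$125,603.14

Fee base (net of costs): $523,600 − $24,300 = $499,300
First $121,000 at 45% = $54,450.00
Next $124,000 at 36% = $44,640.00
Next $48,500 at 28% = $13,580.00
Remaining $205,800 at 23% = $47,334.00
Fee: $54,450.00 + $44,640.00 + $13,580.00 + $47,334.00 = $160,004.00
Referral share: 21.5% of $160,004.00 = $34,400.86; lead counsel retains $160,004.00 − $34,400.86 = $125,603.14.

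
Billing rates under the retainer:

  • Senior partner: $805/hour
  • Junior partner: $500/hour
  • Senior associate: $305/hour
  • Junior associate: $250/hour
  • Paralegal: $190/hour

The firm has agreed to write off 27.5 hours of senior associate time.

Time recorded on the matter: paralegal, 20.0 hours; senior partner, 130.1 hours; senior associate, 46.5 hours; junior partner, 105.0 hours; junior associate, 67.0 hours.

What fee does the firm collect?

Senior partner: 130.1 × $805 = $104,730.50
Junior partner: 105.0 × $500 = $52,500.00
Senior associate: 46.5 × $305 = $14,182.50
Junior associate: 67.0 × $250 = $16,750.00
Paralegal: 20.0 × $190 = $3,800.00
Subtotal: $191,963.00
Write-off: 27.5 × $305 = $8,387.50
Total: $191,963.00 − $8,387.50 = $183,575.50

$183,575.50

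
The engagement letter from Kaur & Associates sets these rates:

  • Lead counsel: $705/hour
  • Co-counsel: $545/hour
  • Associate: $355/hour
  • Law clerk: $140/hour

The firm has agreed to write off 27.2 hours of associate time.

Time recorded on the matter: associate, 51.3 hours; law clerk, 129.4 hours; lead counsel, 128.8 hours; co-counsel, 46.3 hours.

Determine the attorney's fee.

$142,709.00

Lead counsel: 128.8 × $705 = $90,804.00
Co-counsel: 46.3 × $545 = $25,233.50
Associate: 51.3 × $355 = $18,211.50
Law clerk: 129.4 × $140 = $18,116.00
Subtotal: $152,365.00
Write-off: 27.2 × $355 = $9,656.00
Total: $152,365.00 − $9,656.00 = $142,709.00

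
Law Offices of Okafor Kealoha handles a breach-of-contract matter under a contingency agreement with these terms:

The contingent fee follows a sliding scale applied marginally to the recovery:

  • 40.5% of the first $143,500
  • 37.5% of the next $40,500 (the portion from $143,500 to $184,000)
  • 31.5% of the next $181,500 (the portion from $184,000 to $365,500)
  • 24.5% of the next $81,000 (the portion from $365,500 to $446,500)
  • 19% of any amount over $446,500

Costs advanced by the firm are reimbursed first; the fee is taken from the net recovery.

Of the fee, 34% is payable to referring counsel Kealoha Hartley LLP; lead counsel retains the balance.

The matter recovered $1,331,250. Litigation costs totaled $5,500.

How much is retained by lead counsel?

Fee base (net of costs): $1,331,250 − $5,500 = $1,325,750
First $143,500 at 40.5% = $58,117.50
Next $40,500 at 37.5% = $15,187.50
Next $181,500 at 31.5% = $57,172.50
Next $81,000 at 24.5% = $19,845.00
Remaining $879,250 at 19% = $167,057.50
Fee: $58,117.50 + $15,187.50 + $57,172.50 + $19,845.00 + $167,057.50 = $317,380.00
Referral share: 34% of $317,380.00 = $107,909.20; lead counsel retains $317,380.00 − $107,909.20 = $209,470.80.

$209,470.80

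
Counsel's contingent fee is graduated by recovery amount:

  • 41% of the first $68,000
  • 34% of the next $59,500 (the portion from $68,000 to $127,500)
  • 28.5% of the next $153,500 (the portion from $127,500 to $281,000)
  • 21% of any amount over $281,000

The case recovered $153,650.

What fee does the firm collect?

$55,562.75

First $68,000 at 41% = $27,880.00
Next $59,500 at 34% = $20,230.00
Remaining $26,150 at 28.5% = $7,452.75
Fee: $27,880.00 + $20,230.00 + $7,452.75 = $55,562.75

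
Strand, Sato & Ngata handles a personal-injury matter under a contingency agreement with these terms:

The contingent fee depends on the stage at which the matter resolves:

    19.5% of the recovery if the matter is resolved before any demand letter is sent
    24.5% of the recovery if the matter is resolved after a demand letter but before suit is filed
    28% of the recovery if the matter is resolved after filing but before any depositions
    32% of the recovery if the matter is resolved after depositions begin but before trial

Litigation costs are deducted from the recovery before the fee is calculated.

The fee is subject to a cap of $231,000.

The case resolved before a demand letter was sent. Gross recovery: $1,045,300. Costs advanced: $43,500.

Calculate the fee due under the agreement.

Fee base (net of costs): $1,045,300 − $43,500 = $1,001,800
The matter resolved before a demand letter was sent, so the 19.5% rate applies.
$1,001,800 × 19.5% = $195,351.00
$195,351.00 is under the $231,000 cap.

$195,351.00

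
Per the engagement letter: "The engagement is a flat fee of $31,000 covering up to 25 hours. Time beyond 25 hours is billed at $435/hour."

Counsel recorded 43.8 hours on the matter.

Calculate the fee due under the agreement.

Flat fee: $31,000.00
Excess hours: 43.8 − 25 = 18.8
Overrun: 18.8 × $435 = $8,178.00
Total: $31,000.00 + $8,178.00 = $39,178.00

$39,178.00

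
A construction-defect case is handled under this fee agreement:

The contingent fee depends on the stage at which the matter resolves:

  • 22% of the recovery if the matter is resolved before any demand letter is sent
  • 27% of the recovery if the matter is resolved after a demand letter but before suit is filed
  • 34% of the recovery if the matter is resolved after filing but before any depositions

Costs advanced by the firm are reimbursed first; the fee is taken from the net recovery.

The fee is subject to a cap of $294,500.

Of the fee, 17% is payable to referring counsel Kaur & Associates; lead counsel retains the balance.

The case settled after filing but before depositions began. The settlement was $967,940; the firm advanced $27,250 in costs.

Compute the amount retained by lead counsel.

$244,435.00

Fee base (net of costs): $967,940 − $27,250 = $940,690
The matter settled after filing but before depositions began, so the 34% rate applies.
$940,690 × 34% = $319,834.60
$319,834.60 exceeds the $294,500 cap, so the fee is capped at $294,500.00.
Referral share: 17% of $294,500.00 = $50,065.00; lead counsel retains $294,500.00 − $50,065.00 = $244,435.00.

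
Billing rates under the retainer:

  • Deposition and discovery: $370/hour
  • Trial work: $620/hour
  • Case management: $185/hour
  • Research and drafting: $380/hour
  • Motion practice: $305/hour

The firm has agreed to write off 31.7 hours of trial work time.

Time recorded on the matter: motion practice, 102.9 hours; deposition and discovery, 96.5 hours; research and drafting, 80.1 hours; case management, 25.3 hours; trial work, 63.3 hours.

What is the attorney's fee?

$121,800.00

Deposition and discovery: 96.5 × $370 = $35,705.00
Trial work: 63.3 × $620 = $39,246.00
Case management: 25.3 × $185 = $4,680.50
Research and drafting: 80.1 × $380 = $30,438.00
Motion practice: 102.9 × $305 = $31,384.50
Subtotal: $141,454.00
Write-off: 31.7 × $620 = $19,654.00
Total: $141,454.00 − $19,654.00 = $121,800.00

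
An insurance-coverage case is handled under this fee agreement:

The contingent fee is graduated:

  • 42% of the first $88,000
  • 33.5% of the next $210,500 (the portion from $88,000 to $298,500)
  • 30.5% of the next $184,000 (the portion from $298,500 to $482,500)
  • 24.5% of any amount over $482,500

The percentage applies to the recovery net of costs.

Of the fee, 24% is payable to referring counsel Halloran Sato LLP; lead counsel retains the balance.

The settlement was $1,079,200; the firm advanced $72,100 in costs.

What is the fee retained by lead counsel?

Fee base (net of costs): $1,079,200 − $72,100 = $1,007,100
First $88,000 at 42% = $36,960.00
Next $210,500 at 33.5% = $70,517.50
Next $184,000 at 30.5% = $56,120.00
Remaining $524,600 at 24.5% = $128,527.00
Fee: $36,960.00 + $70,517.50 + $56,120.00 + $128,527.00 = $292,124.50
Referral share: 24% of $292,124.50 = $70,109.88; lead counsel retains $292,124.50 − $70,109.88 = $222,014.62.

$222,014.62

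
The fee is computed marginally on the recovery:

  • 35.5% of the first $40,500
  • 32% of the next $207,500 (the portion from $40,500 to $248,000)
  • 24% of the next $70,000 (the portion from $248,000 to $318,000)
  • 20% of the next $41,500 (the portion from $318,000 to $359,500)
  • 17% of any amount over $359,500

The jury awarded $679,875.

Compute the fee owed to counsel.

$160,341.25

First $40,500 at 35.5% = $14,377.50
Next $207,500 at 32% = $66,400.00
Next $70,000 at 24% = $16,800.00
Next $41,500 at 20% = $8,300.00
Remaining $320,375 at 17% = $54,463.75
Fee: $14,377.50 + $66,400.00 + $16,800.00 + $8,300.00 + $54,463.75 = $160,341.25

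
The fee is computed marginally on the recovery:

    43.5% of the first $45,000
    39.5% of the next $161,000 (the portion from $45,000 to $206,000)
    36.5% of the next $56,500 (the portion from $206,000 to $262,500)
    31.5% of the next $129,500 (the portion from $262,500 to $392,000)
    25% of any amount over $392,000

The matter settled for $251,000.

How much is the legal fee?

First $45,000 at 43.5% = $19,575.00
Next $161,000 at 39.5% = $63,595.00
Remaining $45,000 at 36.5% = $16,425.00
Fee: $19,575.00 + $63,595.00 + $16,425.00 = $99,595.00

$99,595.00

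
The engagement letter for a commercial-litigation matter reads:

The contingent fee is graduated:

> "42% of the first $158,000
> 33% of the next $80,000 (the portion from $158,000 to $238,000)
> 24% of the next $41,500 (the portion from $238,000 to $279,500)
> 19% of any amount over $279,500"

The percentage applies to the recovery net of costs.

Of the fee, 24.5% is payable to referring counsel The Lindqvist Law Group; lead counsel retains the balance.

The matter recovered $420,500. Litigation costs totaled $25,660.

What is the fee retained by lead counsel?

Fee base (net of costs): $420,500 − $25,660 = $394,840
First $158,000 at 42% = $66,360.00
Next $80,000 at 33% = $26,400.00
Next $41,500 at 24% = $9,960.00
Remaining $115,340 at 19% = $21,914.60
Fee: $66,360.00 + $26,400.00 + $9,960.00 + $21,914.60 = $124,634.60
Referral share: 24.5% of $124,634.60 = $30,535.48; lead counsel retains $124,634.60 − $30,535.48 = $94,099.12.

$94,099.12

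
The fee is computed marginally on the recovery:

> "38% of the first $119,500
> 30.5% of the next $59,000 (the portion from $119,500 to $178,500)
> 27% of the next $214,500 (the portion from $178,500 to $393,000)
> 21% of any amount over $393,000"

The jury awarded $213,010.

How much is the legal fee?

$72,722.70

First $119,500 at 38% = $45,410.00
Next $59,000 at 30.5% = $17,995.00
Remaining $34,510 at 27% = $9,317.70
Fee: $45,410.00 + $17,995.00 + $9,317.70 = $72,722.70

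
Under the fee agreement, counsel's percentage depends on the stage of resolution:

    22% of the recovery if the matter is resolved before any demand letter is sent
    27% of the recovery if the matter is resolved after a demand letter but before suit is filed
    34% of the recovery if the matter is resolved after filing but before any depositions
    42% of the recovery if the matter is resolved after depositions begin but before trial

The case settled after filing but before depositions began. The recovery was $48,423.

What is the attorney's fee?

$16,463.82

The matter settled after filing but before depositions began, so the 34% rate applies.
$48,423 × 34% = $16,463.82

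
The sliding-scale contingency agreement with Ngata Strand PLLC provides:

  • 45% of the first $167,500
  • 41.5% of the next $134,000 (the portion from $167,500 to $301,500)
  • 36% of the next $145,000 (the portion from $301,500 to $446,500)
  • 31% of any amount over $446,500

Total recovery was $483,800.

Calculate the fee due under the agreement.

First $167,500 at 45% = $75,375.00
Next $134,000 at 41.5% = $55,610.00
Next $145,000 at 36% = $52,200.00
Remaining $37,300 at 31% = $11,563.00
Fee: $75,375.00 + $55,610.00 + $52,200.00 + $11,563.00 = $194,748.00

$194,748.00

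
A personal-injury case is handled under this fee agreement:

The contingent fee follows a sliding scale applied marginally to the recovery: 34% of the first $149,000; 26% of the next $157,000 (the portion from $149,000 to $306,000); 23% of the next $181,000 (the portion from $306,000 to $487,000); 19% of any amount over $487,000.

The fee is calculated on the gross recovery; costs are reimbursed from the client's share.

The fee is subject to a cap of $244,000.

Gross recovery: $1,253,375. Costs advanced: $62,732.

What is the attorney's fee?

$244,000.00

Fee base is the gross recovery, $1,253,375; costs are reimbursed separately.
First $149,000 at 34% = $50,660.00
Next $157,000 at 26% = $40,820.00
Next $181,000 at 23% = $41,630.00
Remaining $766,375 at 19% = $145,611.25
Fee: $50,660.00 + $40,820.00 + $41,630.00 + $145,611.25 = $278,721.25
$278,721.25 exceeds the $244,000 cap, so the fee is capped at $244,000.00.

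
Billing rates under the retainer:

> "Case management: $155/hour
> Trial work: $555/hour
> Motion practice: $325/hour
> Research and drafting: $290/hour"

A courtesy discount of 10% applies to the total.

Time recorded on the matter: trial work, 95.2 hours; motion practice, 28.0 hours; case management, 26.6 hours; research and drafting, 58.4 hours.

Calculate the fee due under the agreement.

Case management: 26.6 × $155 = $4,123.00
Trial work: 95.2 × $555 = $52,836.00
Motion practice: 28.0 × $325 = $9,100.00
Research and drafting: 58.4 × $290 = $16,936.00
Subtotal: $82,995.00
Less 10% discount: −$8,299.50
Total: $82,995.00 − $8,299.50 = $74,695.50

$74,695.50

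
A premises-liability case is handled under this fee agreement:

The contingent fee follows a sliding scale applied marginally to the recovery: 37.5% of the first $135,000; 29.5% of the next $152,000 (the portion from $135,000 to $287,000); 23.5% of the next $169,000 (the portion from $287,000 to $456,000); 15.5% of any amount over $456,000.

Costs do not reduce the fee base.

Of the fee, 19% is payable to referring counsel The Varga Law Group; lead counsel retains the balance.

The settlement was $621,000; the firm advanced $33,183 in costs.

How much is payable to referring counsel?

Fee base is the gross recovery, $621,000; costs are reimbursed separately.
First $135,000 at 37.5% = $50,625.00
Next $152,000 at 29.5% = $44,840.00
Next $169,000 at 23.5% = $39,715.00
Remaining $165,000 at 15.5% = $25,575.00
Fee: $50,625.00 + $44,840.00 + $39,715.00 + $25,575.00 = $160,755.00
Referral share: 19% of $160,755.00 = $30,543.45; lead counsel retains $160,755.00 − $30,543.45 = $130,211.55.

$30,543.45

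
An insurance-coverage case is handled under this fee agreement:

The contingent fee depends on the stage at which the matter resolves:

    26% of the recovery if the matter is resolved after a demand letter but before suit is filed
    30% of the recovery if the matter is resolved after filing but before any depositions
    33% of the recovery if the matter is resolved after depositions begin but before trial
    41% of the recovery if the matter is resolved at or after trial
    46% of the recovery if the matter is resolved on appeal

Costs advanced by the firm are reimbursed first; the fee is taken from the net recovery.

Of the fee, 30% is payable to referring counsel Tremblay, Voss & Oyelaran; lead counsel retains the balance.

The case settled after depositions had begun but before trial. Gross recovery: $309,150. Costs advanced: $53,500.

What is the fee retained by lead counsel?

$59,055.15

Fee base (net of costs): $309,150 − $53,500 = $255,650
The matter settled after depositions had begun but before trial, so the 33% rate applies.
$255,650 × 33% = $84,364.50
Referral share: 30% of $84,364.50 = $25,309.35; lead counsel retains $84,364.50 − $25,309.35 = $59,055.15.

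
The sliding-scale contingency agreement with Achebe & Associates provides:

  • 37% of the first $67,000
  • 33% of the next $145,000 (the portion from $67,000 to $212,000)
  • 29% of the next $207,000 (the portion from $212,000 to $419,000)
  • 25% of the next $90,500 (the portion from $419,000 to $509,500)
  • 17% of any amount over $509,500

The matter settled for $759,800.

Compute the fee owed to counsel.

$197,846.00

First $67,000 at 37% = $24,790.00
Next $145,000 at 33% = $47,850.00
Next $207,000 at 29% = $60,030.00
Next $90,500 at 25% = $22,625.00
Remaining $250,300 at 17% = $42,551.00
Fee: $24,790.00 + $47,850.00 + $60,030.00 + $22,625.00 + $42,551.00 = $197,846.00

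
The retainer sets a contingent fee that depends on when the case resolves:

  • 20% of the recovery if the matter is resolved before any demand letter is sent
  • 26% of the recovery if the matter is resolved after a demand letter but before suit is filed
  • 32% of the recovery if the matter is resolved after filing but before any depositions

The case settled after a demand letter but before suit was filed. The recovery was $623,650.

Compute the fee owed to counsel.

The matter settled after a demand letter but before suit was filed, so the 26% rate applies.
$623,650 × 26% = $162,149.00

$162,149.00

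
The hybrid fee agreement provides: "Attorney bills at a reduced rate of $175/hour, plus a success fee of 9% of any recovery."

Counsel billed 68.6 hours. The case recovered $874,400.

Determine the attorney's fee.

Hourly: 68.6 × $175 = $12,005.00
Success fee: 9% of $874,400 = $78,696.00
Total: $12,005.00 + $78,696.00 = $90,701.00

$90,701.00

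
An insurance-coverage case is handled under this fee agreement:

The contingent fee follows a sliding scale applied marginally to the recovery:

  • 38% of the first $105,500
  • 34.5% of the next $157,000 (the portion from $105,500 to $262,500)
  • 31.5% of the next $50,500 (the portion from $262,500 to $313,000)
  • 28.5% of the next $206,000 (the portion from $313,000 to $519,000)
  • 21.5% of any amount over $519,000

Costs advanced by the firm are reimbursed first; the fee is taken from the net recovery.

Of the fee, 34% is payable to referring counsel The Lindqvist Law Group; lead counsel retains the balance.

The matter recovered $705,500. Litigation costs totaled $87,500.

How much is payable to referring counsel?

$64,653.55

Fee base (net of costs): $705,500 − $87,500 = $618,000
First $105,500 at 38% = $40,090.00
Next $157,000 at 34.5% = $54,165.00
Next $50,500 at 31.5% = $15,907.50
Next $206,000 at 28.5% = $58,710.00
Remaining $99,000 at 21.5% = $21,285.00
Fee: $40,090.00 + $54,165.00 + $15,907.50 + $58,710.00 + $21,285.00 = $190,157.50
Referral share: 34% of $190,157.50 = $64,653.55; lead counsel retains $190,157.50 − $64,653.55 = $125,503.95.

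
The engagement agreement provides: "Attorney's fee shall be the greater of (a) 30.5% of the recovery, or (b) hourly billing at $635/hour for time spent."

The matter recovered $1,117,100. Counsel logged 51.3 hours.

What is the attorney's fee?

$340,715.50

(a) 30.5% of $1,117,100 = $340,715.50
(b) 51.3 × $635 = $32,575.50
The greater is (a): $340,715.50.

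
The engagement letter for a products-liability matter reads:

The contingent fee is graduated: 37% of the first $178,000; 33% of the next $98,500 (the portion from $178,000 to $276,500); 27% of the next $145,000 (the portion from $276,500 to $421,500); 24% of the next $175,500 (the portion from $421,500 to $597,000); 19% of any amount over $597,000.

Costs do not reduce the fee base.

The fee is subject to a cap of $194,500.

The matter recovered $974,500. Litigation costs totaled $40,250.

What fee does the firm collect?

$194,500.00

Fee base is the gross recovery, $974,500; costs are reimbursed separately.
First $178,000 at 37% = $65,860.00
Next $98,500 at 33% = $32,505.00
Next $145,000 at 27% = $39,150.00
Next $175,500 at 24% = $42,120.00
Remaining $377,500 at 19% = $71,725.00
Fee: $65,860.00 + $32,505.00 + $39,150.00 + $42,120.00 + $71,725.00 = $251,360.00
$251,360.00 exceeds the $194,500 cap, so the fee is capped at $194,500.00.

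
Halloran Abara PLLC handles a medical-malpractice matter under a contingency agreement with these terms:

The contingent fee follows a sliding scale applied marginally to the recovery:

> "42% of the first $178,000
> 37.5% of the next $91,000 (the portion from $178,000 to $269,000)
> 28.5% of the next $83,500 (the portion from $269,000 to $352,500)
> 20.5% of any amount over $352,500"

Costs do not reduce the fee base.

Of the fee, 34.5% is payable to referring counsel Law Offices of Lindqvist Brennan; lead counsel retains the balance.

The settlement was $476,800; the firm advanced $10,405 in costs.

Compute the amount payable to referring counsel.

Fee base is the gross recovery, $476,800; costs are reimbursed separately.
First $178,000 at 42% = $74,760.00
Next $91,000 at 37.5% = $34,125.00
Next $83,500 at 28.5% = $23,797.50
Remaining $124,300 at 20.5% = $25,481.50
Fee: $74,760.00 + $34,125.00 + $23,797.50 + $25,481.50 = $158,164.00
Referral share: 34.5% of $158,164.00 = $54,566.58; lead counsel retains $158,164.00 − $54,566.58 = $103,597.42.

$54,566.58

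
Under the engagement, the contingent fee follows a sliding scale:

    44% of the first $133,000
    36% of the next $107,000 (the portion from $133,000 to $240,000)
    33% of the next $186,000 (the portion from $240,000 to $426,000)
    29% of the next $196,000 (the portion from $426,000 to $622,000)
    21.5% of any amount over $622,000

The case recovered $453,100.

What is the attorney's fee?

First $133,000 at 44% = $58,520.00
Next $107,000 at 36% = $38,520.00
Next $186,000 at 33% = $61,380.00
Remaining $27,100 at 29% = $7,859.00
Fee: $58,520.00 + $38,520.00 + $61,380.00 + $7,859.00 = $166,279.00

$166,279.00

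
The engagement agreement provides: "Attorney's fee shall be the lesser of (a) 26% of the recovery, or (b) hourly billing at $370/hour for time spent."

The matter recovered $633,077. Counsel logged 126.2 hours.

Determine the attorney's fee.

$46,694.00

(a) 26% of $633,077 = $164,600.02
(b) 126.2 × $370 = $46,694.00
The lesser is (b): $46,694.00.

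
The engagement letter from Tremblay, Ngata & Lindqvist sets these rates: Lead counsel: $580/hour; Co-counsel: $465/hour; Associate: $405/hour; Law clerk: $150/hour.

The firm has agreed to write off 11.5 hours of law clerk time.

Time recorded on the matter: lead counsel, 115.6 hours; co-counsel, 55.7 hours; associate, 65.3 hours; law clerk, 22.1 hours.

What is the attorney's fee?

Lead counsel: 115.6 × $580 = $67,048.00
Co-counsel: 55.7 × $465 = $25,900.50
Associate: 65.3 × $405 = $26,446.50
Law clerk: 22.1 × $150 = $3,315.00
Subtotal: $122,710.00
Write-off: 11.5 × $150 = $1,725.00
Total: $122,710.00 − $1,725.00 = $120,985.00

$120,985.00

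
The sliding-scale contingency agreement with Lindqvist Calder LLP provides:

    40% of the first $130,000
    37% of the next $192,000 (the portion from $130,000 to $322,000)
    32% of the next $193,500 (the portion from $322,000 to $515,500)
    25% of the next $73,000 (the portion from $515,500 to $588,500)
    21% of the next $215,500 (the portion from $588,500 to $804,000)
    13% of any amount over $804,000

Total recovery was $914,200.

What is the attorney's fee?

First $130,000 at 40% = $52,000.00
Next $192,000 at 37% = $71,040.00
Next $193,500 at 32% = $61,920.00
Next $73,000 at 25% = $18,250.00
Next $215,500 at 21% = $45,255.00
Remaining $110,200 at 13% = $14,326.00
Fee: $52,000.00 + $71,040.00 + $61,920.00 + $18,250.00 + $45,255.00 + $14,326.00 = $262,791.00

$262,791.00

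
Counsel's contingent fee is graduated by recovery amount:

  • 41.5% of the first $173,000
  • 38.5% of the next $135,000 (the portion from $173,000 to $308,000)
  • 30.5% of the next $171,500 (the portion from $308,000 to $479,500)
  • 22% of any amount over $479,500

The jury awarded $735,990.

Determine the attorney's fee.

First $173,000 at 41.5% = $71,795.00
Next $135,000 at 38.5% = $51,975.00
Next $171,500 at 30.5% = $52,307.50
Remaining $256,490 at 22% = $56,427.80
Fee: $71,795.00 + $51,975.00 + $52,307.50 + $56,427.80 = $232,505.30

$232,505.30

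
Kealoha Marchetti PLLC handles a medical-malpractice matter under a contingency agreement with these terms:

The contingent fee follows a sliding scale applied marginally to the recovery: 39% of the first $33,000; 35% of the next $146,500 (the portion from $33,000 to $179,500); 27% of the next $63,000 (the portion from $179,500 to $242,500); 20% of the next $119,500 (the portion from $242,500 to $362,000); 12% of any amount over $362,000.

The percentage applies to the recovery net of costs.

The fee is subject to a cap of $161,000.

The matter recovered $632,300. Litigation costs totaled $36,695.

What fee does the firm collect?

$133,087.60

Fee base (net of costs): $632,300 − $36,695 = $595,605
First $33,000 at 39% = $12,870.00
Next $146,500 at 35% = $51,275.00
Next $63,000 at 27% = $17,010.00
Next $119,500 at 20% = $23,900.00
Remaining $233,605 at 12% = $28,032.60
Fee: $12,870.00 + $51,275.00 + $17,010.00 + $23,900.00 + $28,032.60 = $133,087.60
$133,087.60 is under the $161,000 cap.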